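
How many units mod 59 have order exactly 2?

1

φ(59) = 59 − 1 = 58 = 2 · 29.
Since (Z/59Z)^× is cyclic of order 58, the number of elements of order d is φ(d) when d | 58 and 0 otherwise.
2 | 58, and φ(2) = 2 − 1 = 1.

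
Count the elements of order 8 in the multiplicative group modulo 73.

φ(73) = 73 − 1 = 72 = 2^3 · 3^2.
In a cyclic group of order 72, there are φ(d) elements of order d for each divisor d of 72, and zero for non-divisors.
8 = 2^3 divides 72, and φ(8) = 4.

4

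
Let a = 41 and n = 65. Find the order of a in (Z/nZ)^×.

12

The order of 41 must divide φ(65) = φ(5·13) = (5−1)·(13−1) = 4·12 = 48 = 2^4 · 3.
Divisors of 48: 1, 2, 3, 4, 6, 8, 12, 16, 24, 48.
Test each divisor d:
41^1 ≡ 41
41^2 ≡ 56
41^3 ≡ 21
41^4 ≡ 16
41^6 ≡ 51
41^8 ≡ 61
41^12 ≡ 1
The smallest such exponent is 12, so the order of 41 is 12.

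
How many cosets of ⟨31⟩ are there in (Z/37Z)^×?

The order of 31 must divide φ(37) = 37 − 1 = 36 = 2^2 · 3^2.
Divisors of 36: 1, 2, 3, 4, 6, 9, 12, 18, 36.
Test each divisor d:
31^1 ≡ 31 (mod 37)
31^2 ≡ 36 (mod 37)
31^3 ≡ 6 (mod 37)
31^4 ≡ 1 (mod 37) ✓
Thus |⟨31⟩| = ord(31) = 4.
Index = |(Z/37Z)^×| / |⟨31⟩| = 36 / 4 = 9.

9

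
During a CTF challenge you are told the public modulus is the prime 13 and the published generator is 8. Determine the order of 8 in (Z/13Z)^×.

4

The order of 8 must divide φ(13) = 13 − 1 = 12 = 2^2 · 3.
Divisors of 12: 1, 2, 3, 4, 6, 12.
Check 8^d mod 13 for each divisor in increasing order:
8^1 ≡ 8 (mod 13)
8^2 ≡ 12 (mod 13)
8^3 ≡ 5 (mod 13)
8^4 ≡ 1 (mod 13) ✓
So ord_13(8) = 4.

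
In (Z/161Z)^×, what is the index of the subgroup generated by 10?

ord(10) | φ(161) = φ(7·23) = (7−1)·(23−1) = 6·22 = 132 = 2^2 · 3 · 11.
Divisors of 132: 1, 2, 3, 4, 6, 11, 12, 22, 33, 44, 66, 132.
Test each divisor d:
10^1 ≡ 10 (mod 161)
10^2 ≡ 100 (mod 161)
10^3 ≡ 34 (mod 161)
10^4 ≡ 18 (mod 161)
10^6 ≡ 29 (mod 161)
10^11 ≡ 68 (mod 161)
10^12 ≡ 36 (mod 161)
10^22 ≡ 116 (mod 161)
10^33 ≡ 160 (mod 161)
10^44 ≡ 93 (mod 161)
10^66 ≡ 1 (mod 161) ✓
So ord_161(10) = 66, hence |⟨10⟩| = 66.
The index is φ(161) / ord(10) = 132 / 66 = 2.

2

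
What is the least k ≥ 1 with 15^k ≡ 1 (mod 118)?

29

ord(15) | φ(118) = φ(2)·φ(59) = 1·58 = 58 = 2 · 29.
Divisors of 58: 1, 2, 29, 58.
Compute 15^d (mod 118) for the divisors d until we hit 1:
15^1 ≡ 15 (mod 118)
15^2 ≡ 107 (mod 118)
15^29 ≡ 1 (mod 118) ✓
Therefore the multiplicative order of 15 modulo 118 is 29.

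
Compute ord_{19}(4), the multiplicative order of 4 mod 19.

By Lagrange's theorem, ord_19(4) divides φ(19) = 19 − 1 = 18 = 2 · 3^2.
Divisors of 18: 1, 2, 3, 6, 9, 18.
Compute 4^d (mod 19) for the divisors d until we hit 1:
4^1 ≡ 4
4^2 ≡ 16
4^3 ≡ 7
4^6 ≡ 11
4^9 ≡ 1
Therefore the multiplicative order of 4 modulo 19 is 9.

9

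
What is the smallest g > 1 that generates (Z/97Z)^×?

5

φ(97) = 97 − 1 = 96 = 2^5 · 3.
g is a primitive root iff g^(96/q) ≢ 1 (mod 97) for each prime q ∈ {2, 3}.
g = 2: 2^48 ≡ 1 — hits 1, so not a primitive root.
g = 3: 3^48 ≡ 1 — hits 1, so not a primitive root.
g = 4: 4^48 ≡ 1 — hits 1, so not a primitive root.
g = 5: 5^48 ≡ 96; 5^32 ≡ 35 — none is 1, so 5 is a primitive root.
Hence the least primitive root of 97 is 5.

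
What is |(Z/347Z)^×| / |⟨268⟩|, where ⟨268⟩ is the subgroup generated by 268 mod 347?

2

Since 268 ∈ (Z/347Z)^×, its order divides φ(347) = 347 − 1 = 346 = 2 · 173.
Divisors of 346: 1, 2, 173, 346.
Evaluate successive powers at the divisors of 346:
268^1 ≡ 268
268^2 ≡ 342
268^173 ≡ 1
So ord_347(268) = 173, hence |⟨268⟩| = 173.
[(Z/347Z)^× : ⟨268⟩] = 346/173 = 2.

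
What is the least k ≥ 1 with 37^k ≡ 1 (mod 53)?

26

The order of 37 must divide φ(53) = 53 − 1 = 52 = 2^2 · 13.
Divisors of 52: 1, 2, 4, 13, 26, 52.
Check 37^d mod 53 for each divisor in increasing order:
37^1 ≡ 37
37^2 ≡ 44
37^4 ≡ 28
37^13 ≡ 52
37^26 ≡ 1
Hence ord(37) = 26.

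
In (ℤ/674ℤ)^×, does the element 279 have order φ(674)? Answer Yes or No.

No

φ(674) = φ(2)·φ(337) = 1·336 = 336 = 2^4 · 3 · 7.
Test 279^(336/q) mod 674 for each prime factor q of 336:
279^168 ≡ 673 (mod 674)  [q = 2: ≢ 1 ✓]
279^112 ≡ 1 (mod 674)  [q = 3: ≡ 1 ✗]
279^48 ≡ 175 (mod 674)  [q = 7: ≢ 1 ✓]
279^112 ≡ 1 shows ord(279) | 112, strictly less than φ(674); not a primitive root.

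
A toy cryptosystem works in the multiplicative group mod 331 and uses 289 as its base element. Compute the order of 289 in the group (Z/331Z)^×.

By Lagrange's theorem, ord_331(289) divides φ(331) = 331 − 1 = 330 = 2 · 3 · 5 · 11.
Divisors of 330: 1, 2, 3, 5, 6, 10, 11, 15, 22, 30, 33, 55, 66, 110, 165, 330.
Check 289^d mod 331 for each divisor in increasing order:
289^1 ≡ 289 (mod 331)
289^2 ≡ 109 (mod 331)
289^3 ≡ 56 (mod 331)
289^5 ≡ 146 (mod 331)
289^6 ≡ 157 (mod 331)
289^10 ≡ 132 (mod 331)
289^11 ≡ 83 (mod 331)
289^15 ≡ 74 (mod 331)
289^22 ≡ 269 (mod 331)
289^30 ≡ 180 (mod 331)
289^33 ≡ 150 (mod 331)
289^55 ≡ 299 (mod 331)
289^66 ≡ 323 (mod 331)
289^110 ≡ 31 (mod 331)
289^165 ≡ 1 (mod 331) ✓
So ord_331(289) = 165.

165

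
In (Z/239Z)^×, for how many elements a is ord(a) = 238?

96

φ(239) = 239 − 1 = 238 = 2 · 7 · 17.
(Z/239Z)^× is cyclic (|G| = 238); a cyclic group of order m has exactly φ(d) elements of each order d | m, and none otherwise.
238 = 2 · 7 · 17 divides 238, and φ(238) = 96.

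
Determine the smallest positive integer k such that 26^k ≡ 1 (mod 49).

42

Since 26 ∈ (Z/49Z)^×, its order divides φ(49) = φ(7^2) = 7·(7−1) = 42 = 2 · 3 · 7.
Divisors of 42: 1, 2, 3, 6, 7, 14, 21, 42.
Check 26^d mod 49 for each divisor in increasing order:
26^1 ≡ 26 (mod 49)
26^2 ≡ 39 (mod 49)
26^3 ≡ 34 (mod 49)
26^6 ≡ 29 (mod 49)
26^7 ≡ 19 (mod 49)
26^14 ≡ 18 (mod 49)
26^21 ≡ 48 (mod 49)
26^42 ≡ 1 (mod 49) ✓
Hence ord(26) = 42.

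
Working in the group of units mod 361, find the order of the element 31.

114

The order of 31 must divide φ(361) = φ(19^2) = 19·(19−1) = 342 = 2 · 3^2 · 19.
Divisors of 342: 1, 2, 3, 6, 9, 18, 19, 38, 57, 114, 171, 342.
Compute 31^d (mod 361) for the divisors d until we hit 1:
31^1 ≡ 31 (mod 361)
31^2 ≡ 239 (mod 361)
31^3 ≡ 189 (mod 361)
31^6 ≡ 343 (mod 361)
31^9 ≡ 208 (mod 361)
31^18 ≡ 305 (mod 361)
31^19 ≡ 69 (mod 361)
31^38 ≡ 68 (mod 361)
31^57 ≡ 360 (mod 361)
31^114 ≡ 1 (mod 361) ✓
So ord_361(31) = 114.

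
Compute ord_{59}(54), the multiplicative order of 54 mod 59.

The order of 54 must divide φ(59) = 59 − 1 = 58 = 2 · 29.
Divisors of 58: 1, 2, 29, 58.
Check 54^d mod 59 for each divisor in increasing order:
54^1 ≡ 54 (mod 59)
54^2 ≡ 25 (mod 59)
54^29 ≡ 58 (mod 59)
54^58 ≡ 1 (mod 59) ✓
So ord_59(54) = 58.

58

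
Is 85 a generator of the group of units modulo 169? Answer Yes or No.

Yes

φ(169) = φ(13^2) = 13·(13−1) = 156 = 2^2 · 3 · 13.
85 is a primitive root mod 169 iff 85^(φ(169)/q) ≢ 1 for every prime q | φ(169), i.e. q ∈ {2, 3, 13}.
85^78 ≡ 168 (mod 169)  [q = 2: ≢ 1 ✓]
85^52 ≡ 22 (mod 169)  [q = 3: ≢ 1 ✓]
85^12 ≡ 131 (mod 169)  [q = 13: ≢ 1 ✓]
None equal 1, so ord_169(85) = 156: 85 is a primitive root.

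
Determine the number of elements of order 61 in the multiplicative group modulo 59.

0

φ(59) = 59 − 1 = 58 = 2 · 29.
In a cyclic group of order 58, there are φ(d) elements of order d for each divisor d of 58, and zero for non-divisors.
61 does not divide 58, so no element of (Z/59Z)^× has order 61.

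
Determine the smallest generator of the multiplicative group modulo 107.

2

φ(107) = 107 − 1 = 106 = 2 · 53.
g is a primitive root iff g^(106/q) ≢ 1 (mod 107) for each prime q ∈ {2, 53}.
g = 2: 2^53 ≡ 106; 2^2 ≡ 4 — none is 1, so 2 is a primitive root.
So 2 is the smallest generator of (Z/107Z)^×.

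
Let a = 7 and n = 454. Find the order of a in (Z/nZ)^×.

Since 7 ∈ (Z/454Z)^×, its order divides φ(454) = φ(2)·φ(227) = 1·226 = 226 = 2 · 113.
Divisors of 226: 1, 2, 113, 226.
Evaluate successive powers at the divisors of 226:
7^1 ≡ 7
7^2 ≡ 49
7^113 ≡ 1
Therefore the multiplicative order of 7 modulo 454 is 113.

113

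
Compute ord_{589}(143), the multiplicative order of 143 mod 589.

ord(143) | φ(589) = φ(19·31) = (19−1)·(31−1) = 18·30 = 540 = 2^2 · 3^3 · 5.
Divisors of 540: 1, 2, 3, 4, 5, 6, 9, 10, 12, 15, 18, 20, 27, 30, 36, 45, 54, 60, 90, 108, 135, 180, 270, 540.
Test each divisor d:
143^1 ≡ 143 (mod 589)
143^2 ≡ 423 (mod 589)
143^3 ≡ 411 (mod 589)
143^4 ≡ 462 (mod 589)
143^5 ≡ 98 (mod 589)
143^6 ≡ 467 (mod 589)
143^9 ≡ 512 (mod 589)
143^10 ≡ 180 (mod 589)
143^12 ≡ 159 (mod 589)
143^15 ≡ 559 (mod 589)
143^18 ≡ 39 (mod 589)
143^20 ≡ 5 (mod 589)
143^27 ≡ 531 (mod 589)
143^30 ≡ 311 (mod 589)
143^36 ≡ 343 (mod 589)
143^45 ≡ 94 (mod 589)
143^54 ≡ 419 (mod 589)
143^60 ≡ 125 (mod 589)
143^90 ≡ 1 (mod 589) ✓
So ord_589(143) = 90.

90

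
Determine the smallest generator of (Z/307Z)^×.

φ(307) = 307 − 1 = 306 = 2 · 3^2 · 17.
g is a primitive root iff g^(306/q) ≢ 1 (mod 307) for each prime q ∈ {2, 3, 17}.
g = 2: 2^153 ≡ 306; 2^102 ≡ 1 — hits 1, so not a primitive root.
g = 3: 3^153 ≡ 306; 3^102 ≡ 1 — hits 1, so not a primitive root.
g = 4: 4^153 ≡ 1 — hits 1, so not a primitive root.
g = 5: 5^153 ≡ 306; 5^102 ≡ 289; 5^18 ≡ 81 — none is 1, so 5 is a primitive root.
Hence the least primitive root of 307 is 5.

5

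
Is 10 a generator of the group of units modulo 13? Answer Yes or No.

No

φ(13) = 13 − 1 = 12 = 2^2 · 3.
Test 10^(12/q) mod 13 for each prime factor q of 12:
10^6 ≡ 1 (mod 13)  [q = 2: ≡ 1 ✗]
10^4 ≡ 3 (mod 13)  [q = 3: ≢ 1 ✓]
Since 10^6 ≡ 1, the order of 10 divides 6 < 12, so 10 is not a primitive root.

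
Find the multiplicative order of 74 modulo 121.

The order of 74 must divide φ(121) = φ(11^2) = 11·(11−1) = 110 = 2 · 5 · 11.
Divisors of 110: 1, 2, 5, 10, 11, 22, 55, 110.
Check 74^d mod 121 for each divisor in increasing order:
74^1 ≡ 74 (mod 121)
74^2 ≡ 31 (mod 121)
74^5 ≡ 87 (mod 121)
74^10 ≡ 67 (mod 121)
74^11 ≡ 118 (mod 121)
74^22 ≡ 9 (mod 121)
74^55 ≡ 120 (mod 121)
74^110 ≡ 1 (mod 121) ✓
Hence ord(74) = 110.

110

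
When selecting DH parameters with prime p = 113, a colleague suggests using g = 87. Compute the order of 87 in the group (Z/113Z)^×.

ord(87) | φ(113) = 113 − 1 = 112 = 2^4 · 7.
Divisors of 112: 1, 2, 4, 7, 8, 14, 16, 28, 56, 112.
Compute 87^d (mod 113) for the divisors d until we hit 1:
87^1 ≡ 87 (mod 113)
87^2 ≡ 111 (mod 113)
87^4 ≡ 4 (mod 113)
87^7 ≡ 95 (mod 113)
87^8 ≡ 16 (mod 113)
87^14 ≡ 98 (mod 113)
87^16 ≡ 30 (mod 113)
87^28 ≡ 112 (mod 113)
87^56 ≡ 1 (mod 113) ✓
Therefore the multiplicative order of 87 modulo 113 is 56.

56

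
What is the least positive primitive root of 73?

φ(73) = 73 − 1 = 72 = 2^3 · 3^2.
g is a primitive root iff g^(72/q) ≢ 1 (mod 73) for each prime q ∈ {2, 3}.
g = 2: 2^36 ≡ 1 — hits 1, so not a primitive root.
g = 3: 3^36 ≡ 1 — hits 1, so not a primitive root.
g = 4: 4^36 ≡ 1 — hits 1, so not a primitive root.
g = 5: 5^36 ≡ 72; 5^24 ≡ 8 — none is 1, so 5 is a primitive root.
Hence the least primitive root of 73 is 5.

5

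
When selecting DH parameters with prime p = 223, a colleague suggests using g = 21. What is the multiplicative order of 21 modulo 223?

222

Since 21 ∈ (Z/223Z)^×, its order divides φ(223) = 223 − 1 = 222 = 2 · 3 · 37.
Divisors of 222: 1, 2, 3, 6, 37, 74, 111, 222.
Test each divisor d:
21^1 ≡ 21 (mod 223)
21^2 ≡ 218 (mod 223)
21^3 ≡ 118 (mod 223)
21^6 ≡ 98 (mod 223)
21^37 ≡ 184 (mod 223)
21^74 ≡ 183 (mod 223)
21^111 ≡ 222 (mod 223)
21^222 ≡ 1 (mod 223) ✓
Hence ord(21) = 222.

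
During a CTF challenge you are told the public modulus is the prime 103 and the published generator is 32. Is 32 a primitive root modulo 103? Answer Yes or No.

No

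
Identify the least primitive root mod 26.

7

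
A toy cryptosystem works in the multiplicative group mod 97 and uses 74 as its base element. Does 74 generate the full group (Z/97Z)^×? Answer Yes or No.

Yes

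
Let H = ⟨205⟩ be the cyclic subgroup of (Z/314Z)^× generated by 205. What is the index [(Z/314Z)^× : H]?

2

The order of 205 must divide φ(314) = φ(2)·φ(157) = 1·156 = 156 = 2^2 · 3 · 13.
Divisors of 156: 1, 2, 3, 4, 6, 12, 13, 26, 39, 52, 78, 156.
Test each divisor d:
205^1 ≡ 205 (mod 314)
205^2 ≡ 263 (mod 314)
205^3 ≡ 221 (mod 314)
205^4 ≡ 89 (mod 314)
205^6 ≡ 171 (mod 314)
205^12 ≡ 39 (mod 314)
205^13 ≡ 145 (mod 314)
205^26 ≡ 301 (mod 314)
205^39 ≡ 313 (mod 314)
205^52 ≡ 169 (mod 314)
205^78 ≡ 1 (mod 314) ✓
The order of 205 is 78, so the subgroup it generates has 78 elements.
Index = |(Z/314Z)^×| / |⟨205⟩| = 156 / 78 = 2.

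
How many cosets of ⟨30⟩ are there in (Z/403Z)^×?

60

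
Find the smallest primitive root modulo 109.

6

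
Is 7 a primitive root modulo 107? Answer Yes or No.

φ(107) = 107 − 1 = 106 = 2 · 53.
An element g generates (Z/107Z)^× iff g^(106/q) ≢ 1 (mod 107) for each prime q ∈ {2, 53}.
7^53 ≡ 106 (mod 107)  [q = 2: ≢ 1 ✓]
7^2 ≡ 49 (mod 107)  [q = 53: ≢ 1 ✓]
All checks pass, so 7 has order 106 and is a primitive root modulo 107.

Yes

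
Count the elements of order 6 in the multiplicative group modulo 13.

φ(13) = 13 − 1 = 12 = 2^2 · 3.
In a cyclic group of order 12, there are φ(d) elements of order d for each divisor d of 12, and zero for non-divisors.
6 = 2 · 3 divides 12, and φ(6) = 2.

2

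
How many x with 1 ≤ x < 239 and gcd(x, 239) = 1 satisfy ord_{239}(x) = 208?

0

φ(239) = 239 − 1 = 238 = 2 · 7 · 17.
(Z/239Z)^× is cyclic (|G| = 238); a cyclic group of order m has exactly φ(d) elements of each order d | m, and none otherwise.
Since 208 ∤ 238, the count is 0.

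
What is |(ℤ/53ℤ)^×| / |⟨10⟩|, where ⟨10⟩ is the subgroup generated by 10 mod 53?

By Lagrange's theorem, ord_53(10) divides φ(53) = 53 − 1 = 52 = 2^2 · 13.
Divisors of 52: 1, 2, 4, 13, 26, 52.
Check 10^d mod 53 for each divisor in increasing order:
10^1 ≡ 10 (mod 53)
10^2 ≡ 47 (mod 53)
10^4 ≡ 36 (mod 53)
10^13 ≡ 1 (mod 53) ✓
The order of 10 is 13, so the subgroup it generates has 13 elements.
The index is φ(53) / ord(10) = 52 / 13 = 4.

4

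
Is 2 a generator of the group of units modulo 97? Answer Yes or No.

φ(97) = 97 − 1 = 96 = 2^5 · 3.
2 is a primitive root mod 97 iff 2^(φ(97)/q) ≢ 1 for every prime q | φ(97), i.e. q ∈ {2, 3}.
2^48 ≡ 1 (mod 97)  [q = 2: ≡ 1 ✗]
2^32 ≡ 35 (mod 97)  [q = 3: ≢ 1 ✓]
2^48 ≡ 1 shows ord(2) | 48, strictly less than φ(97); not a primitive root.

No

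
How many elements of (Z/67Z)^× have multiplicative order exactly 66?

20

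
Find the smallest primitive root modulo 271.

φ(271) = 271 − 1 = 270 = 2 · 3^3 · 5.
Test candidates g = 2, 3, … against the prime factors q ∈ {2, 3, 5} of φ(271): g is a generator iff g^(270/q) ≢ 1 for every such q.
g = 2: 2^135 ≡ 1 — hits 1, so not a primitive root.
g = 3: 3^135 ≡ 270; 3^90 ≡ 1 — hits 1, so not a primitive root.
g = 4: 4^135 ≡ 1 — hits 1, so not a primitive root.
g = 5: 5^135 ≡ 1 — hits 1, so not a primitive root.
g = 6: 6^135 ≡ 270; 6^90 ≡ 242; 6^54 ≡ 10 — none is 1, so 6 is a primitive root.
So 6 is the smallest generator of (Z/271Z)^×.

6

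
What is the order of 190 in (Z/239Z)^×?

238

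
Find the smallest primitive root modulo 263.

φ(263) = 263 − 1 = 262 = 2 · 131.
g is a primitive root iff g^(262/q) ≢ 1 (mod 263) for each prime q ∈ {2, 131}.
g = 2: 2^131 ≡ 1 — hits 1, so not a primitive root.
g = 3: 3^131 ≡ 1 — hits 1, so not a primitive root.
g = 4: 4^131 ≡ 1 — hits 1, so not a primitive root.
g = 5: 5^131 ≡ 262; 5^2 ≡ 25 — none is 1, so 5 is a primitive root.
Hence the least primitive root of 263 is 5.

5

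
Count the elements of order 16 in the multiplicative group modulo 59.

φ(59) = 59 − 1 = 58 = 2 · 29.
(Z/59Z)^× is cyclic (|G| = 58); a cyclic group of order m has exactly φ(d) elements of each order d | m, and none otherwise.
16 does not divide 58, so no element of (Z/59Z)^× has order 16.

0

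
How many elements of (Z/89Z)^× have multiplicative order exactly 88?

40

φ(89) = 89 − 1 = 88 = 2^3 · 11.
(Z/89Z)^× is cyclic (|G| = 88); a cyclic group of order m has exactly φ(d) elements of each order d | m, and none otherwise.
88 = 2^3 · 11 divides 88, and φ(88) = 40.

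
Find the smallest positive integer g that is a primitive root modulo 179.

2

φ(179) = 179 − 1 = 178 = 2 · 89.
g is a primitive root iff g^(178/q) ≢ 1 (mod 179) for each prime q ∈ {2, 89}.
g = 2: 2^89 ≡ 178; 2^2 ≡ 4 — none is 1, so 2 is a primitive root.
The smallest primitive root modulo 179 is 2.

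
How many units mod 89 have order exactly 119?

φ(89) = 89 − 1 = 88 = 2^3 · 11.
(Z/89Z)^× is cyclic (|G| = 88); a cyclic group of order m has exactly φ(d) elements of each order d | m, and none otherwise.
Since 119 ∤ 88, the count is 0.

0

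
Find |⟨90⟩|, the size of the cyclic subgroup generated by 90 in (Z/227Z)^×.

Since 90 ∈ (Z/227Z)^×, its order divides φ(227) = 227 − 1 = 226 = 2 · 113.
Divisors of 226: 1, 2, 113, 226.
Test each divisor d:
90^1 ≡ 90 (mod 227)
90^2 ≡ 155 (mod 227)
90^113 ≡ 1 (mod 227) ✓
So ord_227(90) = 113.

113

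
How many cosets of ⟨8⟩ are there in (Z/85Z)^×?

Since 8 ∈ (Z/85Z)^×, its order divides φ(85) = φ(5·17) = (5−1)·(17−1) = 4·16 = 64 = 2^6.
Divisors of 64: 1, 2, 4, 8, 16, 32, 64.
Evaluate successive powers at the divisors of 64:
8^1 ≡ 8 (mod 85)
8^2 ≡ 64 (mod 85)
8^4 ≡ 16 (mod 85)
8^8 ≡ 1 (mod 85) ✓
The order of 8 is 8, so the subgroup it generates has 8 elements.
The index is φ(85) / ord(8) = 64 / 8 = 8.

8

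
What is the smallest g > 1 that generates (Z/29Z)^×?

2

φ(29) = 29 − 1 = 28 = 2^2 · 7.
Test candidates g = 2, 3, … against the prime factors q ∈ {2, 7} of φ(29): g is a generator iff g^(28/q) ≢ 1 for every such q.
g = 2: 2^14 ≡ 28; 2^4 ≡ 16 — none is 1, so 2 is a primitive root.
So 2 is the smallest generator of (Z/29Z)^×.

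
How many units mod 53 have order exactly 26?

12

φ(53) = 53 − 1 = 52 = 2^2 · 13.
Since (Z/53Z)^× is cyclic of order 52, the number of elements of order d is φ(d) when d | 52 and 0 otherwise.
26 = 2 · 13 divides 52, and φ(26) = 12.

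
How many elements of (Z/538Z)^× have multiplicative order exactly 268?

132

φ(538) = φ(2)·φ(269) = 1·268 = 268 = 2^2 · 67.
Since (Z/538Z)^× is cyclic of order 268, the number of elements of order d is φ(d) when d | 268 and 0 otherwise.
268 = 2^2 · 67 divides 268, and φ(268) = 132.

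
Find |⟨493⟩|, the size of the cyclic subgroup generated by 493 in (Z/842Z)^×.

420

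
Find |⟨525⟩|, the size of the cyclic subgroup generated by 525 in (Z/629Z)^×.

72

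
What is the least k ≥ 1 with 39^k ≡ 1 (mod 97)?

96

By Lagrange's theorem, ord_97(39) divides φ(97) = 97 − 1 = 96 = 2^5 · 3.
Divisors of 96: 1, 2, 3, 4, 6, 8, 12, 16, 24, 32, 48, 96.
Test each divisor d:
39^1 ≡ 39
39^2 ≡ 66
39^3 ≡ 52
39^4 ≡ 88
39^6 ≡ 85
39^8 ≡ 81
39^12 ≡ 47
39^16 ≡ 62
39^24 ≡ 75
39^32 ≡ 61
39^48 ≡ 96
39^96 ≡ 1
Therefore the multiplicative order of 39 modulo 97 is 96.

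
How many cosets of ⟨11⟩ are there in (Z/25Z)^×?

The order of 11 must divide φ(25) = φ(5^2) = 5·(5−1) = 20 = 2^2 · 5.
Divisors of 20: 1, 2, 4, 5, 10, 20.
Check 11^d mod 25 for each divisor in increasing order:
11^1 ≡ 11 (mod 25)
11^2 ≡ 21 (mod 25)
11^4 ≡ 16 (mod 25)
11^5 ≡ 1 (mod 25) ✓
The order of 11 is 5, so the subgroup it generates has 5 elements.
[(Z/25Z)^× : ⟨11⟩] = 20/5 = 4.

4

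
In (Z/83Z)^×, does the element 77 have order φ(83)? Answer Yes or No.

No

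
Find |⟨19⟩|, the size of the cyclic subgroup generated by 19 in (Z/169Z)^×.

12

By Lagrange's theorem, ord_169(19) divides φ(169) = φ(13^2) = 13·(13−1) = 156 = 2^2 · 3 · 13.
Divisors of 156: 1, 2, 3, 4, 6, 12, 13, 26, 39, 52, 78, 156.
Evaluate successive powers at the divisors of 156:
19^1 ≡ 19
19^2 ≡ 23
19^3 ≡ 99
19^4 ≡ 22
19^6 ≡ 168
19^12 ≡ 1
Hence ord(19) = 12.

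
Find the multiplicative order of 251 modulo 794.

396

ord(251) | φ(794) = φ(2)·φ(397) = 1·396 = 396 = 2^2 · 3^2 · 11.
Divisors of 396: 1, 2, 3, 4, 6, 9, 11, 12, 18, 22, 33, 36, 44, 66, 99, 132, 198, 396.
Check 251^d mod 794 for each divisor in increasing order:
251^1 ≡ 251
251^2 ≡ 275
251^3 ≡ 741
251^4 ≡ 195
251^6 ≡ 427
251^9 ≡ 395
251^11 ≡ 641
251^12 ≡ 503
251^18 ≡ 401
251^22 ≡ 383
251^33 ≡ 157
251^36 ≡ 413
251^44 ≡ 593
251^66 ≡ 35
251^99 ≡ 731
251^132 ≡ 431
251^198 ≡ 793
251^396 ≡ 1
So ord_794(251) = 396.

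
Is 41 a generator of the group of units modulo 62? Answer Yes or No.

No

φ(62) = φ(2)·φ(31) = 1·30 = 30 = 2 · 3 · 5.
41 is a primitive root mod 62 iff 41^(φ(62)/q) ≢ 1 for every prime q | φ(62), i.e. q ∈ {2, 3, 5}.
41^15 ≡ 1 (mod 62)  [q = 2: ≡ 1 ✗]
41^10 ≡ 5 (mod 62)  [q = 3: ≢ 1 ✓]
41^6 ≡ 33 (mod 62)  [q = 5: ≢ 1 ✓]
Since 41^15 ≡ 1, the order of 41 divides 15 < 30, so 41 is not a primitive root.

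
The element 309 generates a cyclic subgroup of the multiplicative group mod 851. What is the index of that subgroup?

Since 309 ∈ (Z/851Z)^×, its order divides φ(851) = φ(23·37) = (23−1)·(37−1) = 22·36 = 792 = 2^3 · 3^2 · 11.
Divisors of 792: 1, 2, 3, 4, 6, 8, 9, 11, 12, 18, 22, 24, 33, 36, 44, 66, 72, 88, 99, 132, 198, 264, 396, 792.
Test each divisor d:
309^1 ≡ 309
309^2 ≡ 169
309^3 ≡ 310
309^4 ≡ 478
309^6 ≡ 788
309^8 ≡ 416
309^9 ≡ 43
309^11 ≡ 459
309^12 ≡ 565
309^18 ≡ 147
309^22 ≡ 484
309^24 ≡ 100
309^33 ≡ 45
309^36 ≡ 334
309^44 ≡ 231
309^66 ≡ 323
309^72 ≡ 75
309^88 ≡ 599
309^99 ≡ 68
309^132 ≡ 507
309^198 ≡ 369
309^264 ≡ 47
309^396 ≡ 1
The order of 309 is 396, so the subgroup it generates has 396 elements.
The index is φ(851) / ord(309) = 792 / 396 = 2.

2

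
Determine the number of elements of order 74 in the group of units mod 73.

0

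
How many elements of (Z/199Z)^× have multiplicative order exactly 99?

60

φ(199) = 199 − 1 = 198 = 2 · 3^2 · 11.
In a cyclic group of order 198, there are φ(d) elements of order d for each divisor d of 198, and zero for non-divisors.
99 = 3^2 · 11 divides 198, and φ(99) = 60.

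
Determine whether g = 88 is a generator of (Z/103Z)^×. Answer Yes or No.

φ(103) = 103 − 1 = 102 = 2 · 3 · 17.
An element g generates (Z/103Z)^× iff g^(102/q) ≢ 1 (mod 103) for each prime q ∈ {2, 3, 17}.
88^51 ≡ 102 (mod 103)  [q = 2: ≢ 1 ✓]
88^34 ≡ 56 (mod 103)  [q = 3: ≢ 1 ✓]
88^6 ≡ 61 (mod 103)  [q = 17: ≢ 1 ✓]
All checks pass, so 88 has order 102 and is a primitive root modulo 103.

Yes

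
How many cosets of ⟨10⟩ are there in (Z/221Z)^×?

ord(10) | φ(221) = φ(13·17) = (13−1)·(17−1) = 12·16 = 192 = 2^6 · 3.
Divisors of 192: 1, 2, 3, 4, 6, 8, 12, 16, 24, 32, 48, 64, 96, 192.
Evaluate successive powers at the divisors of 192:
10^1 ≡ 10 (mod 221)
10^2 ≡ 100 (mod 221)
10^3 ≡ 116 (mod 221)
10^4 ≡ 55 (mod 221)
10^6 ≡ 196 (mod 221)
10^8 ≡ 152 (mod 221)
10^12 ≡ 183 (mod 221)
10^16 ≡ 120 (mod 221)
10^24 ≡ 118 (mod 221)
10^32 ≡ 35 (mod 221)
10^48 ≡ 1 (mod 221) ✓
The order of 10 is 48, so the subgroup it generates has 48 elements.
Index = |(Z/221Z)^×| / |⟨10⟩| = 192 / 48 = 4.

4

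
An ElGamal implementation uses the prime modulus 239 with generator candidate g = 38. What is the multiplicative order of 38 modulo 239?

14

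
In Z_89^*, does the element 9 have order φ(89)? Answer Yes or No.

No

φ(89) = 89 − 1 = 88 = 2^3 · 11.
Test 9^(88/q) mod 89 for each prime factor q of 88:
9^44 ≡ 1 (mod 89)  [q = 2: ≡ 1 ✗]
9^8 ≡ 2 (mod 89)  [q = 11: ≢ 1 ✓]
The check at q = 2 fails, so 9 generates a proper subgroup.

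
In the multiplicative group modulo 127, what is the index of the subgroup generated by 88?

2

Since 88 ∈ (Z/127Z)^×, its order divides φ(127) = 127 − 1 = 126 = 2 · 3^2 · 7.
Divisors of 126: 1, 2, 3, 6, 7, 9, 14, 18, 21, 42, 63, 126.
Compute 88^d (mod 127) for the divisors d until we hit 1:
88^1 ≡ 88 (mod 127)
88^2 ≡ 124 (mod 127)
88^3 ≡ 117 (mod 127)
88^6 ≡ 100 (mod 127)
88^7 ≡ 37 (mod 127)
88^9 ≡ 16 (mod 127)
88^14 ≡ 99 (mod 127)
88^18 ≡ 2 (mod 127)
88^21 ≡ 107 (mod 127)
88^42 ≡ 19 (mod 127)
88^63 ≡ 1 (mod 127) ✓
Thus |⟨88⟩| = ord(88) = 63.
Index = |(Z/127Z)^×| / |⟨88⟩| = 126 / 63 = 2.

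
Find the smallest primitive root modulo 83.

φ(83) = 83 − 1 = 82 = 2 · 41.
g is a primitive root iff g^(82/q) ≢ 1 (mod 83) for each prime q ∈ {2, 41}.
g = 2: 2^41 ≡ 82; 2^2 ≡ 4 — none is 1, so 2 is a primitive root.
So 2 is the smallest generator of (Z/83Z)^×.

2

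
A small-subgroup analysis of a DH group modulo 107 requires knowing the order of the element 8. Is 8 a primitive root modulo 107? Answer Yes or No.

φ(107) = 107 − 1 = 106 = 2 · 53.
It suffices to check that the order of 8 is not a proper divisor of 106: compute 8^(106/q) for q ∈ {2, 53}.
8^53 ≡ 106 (mod 107)  [q = 2: ≢ 1 ✓]
8^2 ≡ 64 (mod 107)  [q = 53: ≢ 1 ✓]
All checks pass, so 8 has order 106 and is a primitive root modulo 107.

Yes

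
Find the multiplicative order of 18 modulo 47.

23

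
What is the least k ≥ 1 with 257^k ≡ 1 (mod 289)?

By Lagrange's theorem, ord_289(257) divides φ(289) = φ(17^2) = 17·(17−1) = 272 = 2^4 · 17.
Divisors of 272: 1, 2, 4, 8, 16, 17, 34, 68, 136, 272.
Compute 257^d (mod 289) for the divisors d until we hit 1:
257^1 ≡ 257 (mod 289)
257^2 ≡ 157 (mod 289)
257^4 ≡ 84 (mod 289)
257^8 ≡ 120 (mod 289)
257^16 ≡ 239 (mod 289)
257^17 ≡ 155 (mod 289)
257^34 ≡ 38 (mod 289)
257^68 ≡ 288 (mod 289)
257^136 ≡ 1 (mod 289) ✓
The smallest such exponent is 136, so the order of 257 is 136.

136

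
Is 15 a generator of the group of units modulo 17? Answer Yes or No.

φ(17) = 17 − 1 = 16 = 2^4.
It suffices to check that the order of 15 is not a proper divisor of 16: compute 15^(16/q) for q ∈ {2}.
15^8 ≡ 1 (mod 17)  [q = 2: ≡ 1 ✗]
The check at q = 2 fails, so 15 generates a proper subgroup.

No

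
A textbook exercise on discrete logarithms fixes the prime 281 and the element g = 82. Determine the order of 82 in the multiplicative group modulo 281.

280

ord(82) | φ(281) = 281 − 1 = 280 = 2^3 · 5 · 7.
Divisors of 280: 1, 2, 4, 5, 7, 8, 10, 14, 20, 28, 35, 40, 56, 70, 140, 280.
Compute 82^d (mod 281) for the divisors d until we hit 1:
82^1 ≡ 82
82^2 ≡ 261
82^4 ≡ 119
82^5 ≡ 204
82^7 ≡ 135
82^8 ≡ 111
82^10 ≡ 28
82^14 ≡ 241
82^20 ≡ 222
82^28 ≡ 195
82^35 ≡ 192
82^40 ≡ 109
82^56 ≡ 90
82^70 ≡ 53
82^140 ≡ 280
82^280 ≡ 1
Therefore the multiplicative order of 82 modulo 281 is 280.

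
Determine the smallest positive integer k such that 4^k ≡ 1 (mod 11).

ord(4) | φ(11) = 11 − 1 = 10 = 2 · 5.
Divisors of 10: 1, 2, 5, 10.
Evaluate successive powers at the divisors of 10:
4^1 ≡ 4 (mod 11)
4^2 ≡ 5 (mod 11)
4^5 ≡ 1 (mod 11) ✓
Therefore the multiplicative order of 4 modulo 11 is 5.

5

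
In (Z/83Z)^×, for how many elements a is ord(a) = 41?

40

φ(83) = 83 − 1 = 82 = 2 · 41.
In a cyclic group of order 82, there are φ(d) elements of order d for each divisor d of 82, and zero for non-divisors.
41 | 82, and φ(41) = 41 − 1 = 40.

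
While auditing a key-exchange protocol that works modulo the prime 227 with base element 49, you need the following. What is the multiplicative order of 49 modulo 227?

Since 49 ∈ (Z/227Z)^×, its order divides φ(227) = 227 − 1 = 226 = 2 · 113.
Divisors of 226: 1, 2, 113, 226.
Evaluate successive powers at the divisors of 226:
49^1 ≡ 49 (mod 227)
49^2 ≡ 131 (mod 227)
49^113 ≡ 1 (mod 227) ✓
Hence ord(49) = 113.

113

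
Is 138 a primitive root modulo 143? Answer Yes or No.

143 = 11 · 13 is a product of two distinct odd primes, so (Z/143Z)^× ≅ (Z/11Z)^× × (Z/13Z)^× is not cyclic.
No primitive root modulo 143 exists; in particular 138 is not one.

No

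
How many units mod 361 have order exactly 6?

φ(361) = φ(19^2) = 19·(19−1) = 342 = 2 · 3^2 · 19.
(Z/361Z)^× is cyclic (|G| = 342); a cyclic group of order m has exactly φ(d) elements of each order d | m, and none otherwise.
6 = 2 · 3 divides 342, and φ(6) = 2.

2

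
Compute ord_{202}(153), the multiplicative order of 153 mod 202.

25

The order of 153 must divide φ(202) = φ(2)·φ(101) = 1·100 = 100 = 2^2 · 5^2.
Divisors of 100: 1, 2, 4, 5, 10, 20, 25, 50, 100.
Check 153^d mod 202 for each divisor in increasing order:
153^1 ≡ 153 (mod 202)
153^2 ≡ 179 (mod 202)
153^4 ≡ 125 (mod 202)
153^5 ≡ 137 (mod 202)
153^10 ≡ 185 (mod 202)
153^20 ≡ 87 (mod 202)
153^25 ≡ 1 (mod 202) ✓
The smallest such exponent is 25, so the order of 153 is 25.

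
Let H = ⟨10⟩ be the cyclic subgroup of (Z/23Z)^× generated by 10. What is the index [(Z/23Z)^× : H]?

1

ord(10) | φ(23) = 23 − 1 = 22 = 2 · 11.
Divisors of 22: 1, 2, 11, 22.
Evaluate successive powers at the divisors of 22:
10^1 ≡ 10 (mod 23)
10^2 ≡ 8 (mod 23)
10^11 ≡ 22 (mod 23)
10^22 ≡ 1 (mod 23) ✓
Thus |⟨10⟩| = ord(10) = 22.
Index = |(Z/23Z)^×| / |⟨10⟩| = 22 / 22 = 1.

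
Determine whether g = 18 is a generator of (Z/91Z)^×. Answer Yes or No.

91 = 7 · 13 is a product of two distinct odd primes, so (Z/91Z)^× ≅ (Z/7Z)^× × (Z/13Z)^× is not cyclic.
No primitive root modulo 91 exists; in particular 18 is not one.

No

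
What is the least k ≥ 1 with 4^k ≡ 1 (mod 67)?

Since 4 ∈ (Z/67Z)^×, its order divides φ(67) = 67 − 1 = 66 = 2 · 3 · 11.
Divisors of 66: 1, 2, 3, 6, 11, 22, 33, 66.
Check 4^d mod 67 for each divisor in increasing order:
4^1 ≡ 4 (mod 67)
4^2 ≡ 16 (mod 67)
4^3 ≡ 64 (mod 67)
4^6 ≡ 9 (mod 67)
4^11 ≡ 37 (mod 67)
4^22 ≡ 29 (mod 67)
4^33 ≡ 1 (mod 67) ✓
Therefore the multiplicative order of 4 modulo 67 is 33.

33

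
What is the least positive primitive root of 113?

φ(113) = 113 − 1 = 112 = 2^4 · 7.
g is a primitive root iff g^(112/q) ≢ 1 (mod 113) for each prime q ∈ {2, 7}.
g = 2: 2^56 ≡ 1 — hits 1, so not a primitive root.
g = 3: 3^56 ≡ 112; 3^16 ≡ 49 — none is 1, so 3 is a primitive root.
So 3 is the smallest generator of (Z/113Z)^×.

3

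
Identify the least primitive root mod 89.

φ(89) = 89 − 1 = 88 = 2^3 · 11.
Test candidates g = 2, 3, … against the prime factors q ∈ {2, 11} of φ(89): g is a generator iff g^(88/q) ≢ 1 for every such q.
g = 2: 2^44 ≡ 1 — hits 1, so not a primitive root.
g = 3: 3^44 ≡ 88; 3^8 ≡ 64 — none is 1, so 3 is a primitive root.
Hence the least primitive root of 89 is 3.

3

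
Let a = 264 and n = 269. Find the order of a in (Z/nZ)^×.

134

The order of 264 must divide φ(269) = 269 − 1 = 268 = 2^2 · 67.
Divisors of 268: 1, 2, 4, 67, 134, 268.
Test each divisor d:
264^1 ≡ 264 (mod 269)
264^2 ≡ 25 (mod 269)
264^4 ≡ 87 (mod 269)
264^67 ≡ 268 (mod 269)
264^134 ≡ 1 (mod 269) ✓
So ord_269(264) = 134.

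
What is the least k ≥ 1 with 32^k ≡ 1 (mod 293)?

By Lagrange's theorem, ord_293(32) divides φ(293) = 293 − 1 = 292 = 2^2 · 73.
Divisors of 292: 1, 2, 4, 73, 146, 292.
Compute 32^d (mod 293) for the divisors d until we hit 1:
32^1 ≡ 32 (mod 293)
32^2 ≡ 145 (mod 293)
32^4 ≡ 222 (mod 293)
32^73 ≡ 138 (mod 293)
32^146 ≡ 292 (mod 293)
32^292 ≡ 1 (mod 293) ✓
Therefore the multiplicative order of 32 modulo 293 is 292.

292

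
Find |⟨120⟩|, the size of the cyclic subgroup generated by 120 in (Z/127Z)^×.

The order of 120 must divide φ(127) = 127 − 1 = 126 = 2 · 3^2 · 7.
Divisors of 126: 1, 2, 3, 6, 7, 9, 14, 18, 21, 42, 63, 126.
Check 120^d mod 127 for each divisor in increasing order:
120^1 ≡ 120 (mod 127)
120^2 ≡ 49 (mod 127)
120^3 ≡ 38 (mod 127)
120^6 ≡ 47 (mod 127)
120^7 ≡ 52 (mod 127)
120^9 ≡ 8 (mod 127)
120^14 ≡ 37 (mod 127)
120^18 ≡ 64 (mod 127)
120^21 ≡ 19 (mod 127)
120^42 ≡ 107 (mod 127)
120^63 ≡ 1 (mod 127) ✓
Hence ord(120) = 63.

63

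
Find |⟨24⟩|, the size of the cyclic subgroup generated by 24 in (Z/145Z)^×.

Since 24 ∈ (Z/145Z)^×, its order divides φ(145) = φ(5·29) = (5−1)·(29−1) = 4·28 = 112 = 2^4 · 7.
Divisors of 112: 1, 2, 4, 7, 8, 14, 16, 28, 56, 112.
Check 24^d mod 145 for each divisor in increasing order:
24^1 ≡ 24 (mod 145)
24^2 ≡ 141 (mod 145)
24^4 ≡ 16 (mod 145)
24^7 ≡ 59 (mod 145)
24^8 ≡ 111 (mod 145)
24^14 ≡ 1 (mod 145) ✓
Therefore the multiplicative order of 24 modulo 145 is 14.

14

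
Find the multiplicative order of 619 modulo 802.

100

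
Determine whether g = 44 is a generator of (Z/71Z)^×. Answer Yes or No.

Yes

φ(71) = 71 − 1 = 70 = 2 · 5 · 7.
44 is a primitive root mod 71 iff 44^(φ(71)/q) ≢ 1 for every prime q | φ(71), i.e. q ∈ {2, 5, 7}.
44^35 ≡ 70 (mod 71)  [q = 2: ≢ 1 ✓]
44^14 ≡ 57 (mod 71)  [q = 5: ≢ 1 ✓]
44^10 ≡ 45 (mod 71)  [q = 7: ≢ 1 ✓]
Every test exponent gives a nontrivial residue, hence 44 generates the full group.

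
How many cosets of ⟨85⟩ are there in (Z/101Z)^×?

2

ord(85) | φ(101) = 101 − 1 = 100 = 2^2 · 5^2.
Divisors of 100: 1, 2, 4, 5, 10, 20, 25, 50, 100.
Test each divisor d:
85^1 ≡ 85 (mod 101)
85^2 ≡ 54 (mod 101)
85^4 ≡ 88 (mod 101)
85^5 ≡ 6 (mod 101)
85^10 ≡ 36 (mod 101)
85^20 ≡ 84 (mod 101)
85^25 ≡ 100 (mod 101)
85^50 ≡ 1 (mod 101) ✓
So ord_101(85) = 50, hence |⟨85⟩| = 50.
The index is φ(101) / ord(85) = 100 / 50 = 2.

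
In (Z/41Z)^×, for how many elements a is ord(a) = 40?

φ(41) = 41 − 1 = 40 = 2^3 · 5.
(Z/41Z)^× is cyclic (|G| = 40); a cyclic group of order m has exactly φ(d) elements of each order d | m, and none otherwise.
40 = 2^3 · 5 divides 40, and φ(40) = 16.

16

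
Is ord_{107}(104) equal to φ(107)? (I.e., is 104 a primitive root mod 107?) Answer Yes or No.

φ(107) = 107 − 1 = 106 = 2 · 53.
104 is a primitive root mod 107 iff 104^(φ(107)/q) ≢ 1 for every prime q | φ(107), i.e. q ∈ {2, 53}.
104^53 ≡ 106 (mod 107)  [q = 2: ≢ 1 ✓]
104^2 ≡ 9 (mod 107)  [q = 53: ≢ 1 ✓]
Every test exponent gives a nontrivial residue, hence 104 generates the full group.

Yes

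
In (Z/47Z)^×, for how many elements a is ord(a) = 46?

22

φ(47) = 47 − 1 = 46 = 2 · 23.
(Z/47Z)^× is cyclic (|G| = 46); a cyclic group of order m has exactly φ(d) elements of each order d | m, and none otherwise.
46 = 2 · 23 divides 46, and φ(46) = 22.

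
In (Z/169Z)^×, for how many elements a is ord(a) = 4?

φ(169) = φ(13^2) = 13·(13−1) = 156 = 2^2 · 3 · 13.
In a cyclic group of order 156, there are φ(d) elements of order d for each divisor d of 156, and zero for non-divisors.
4 = 2^2 divides 156, and φ(4) = 2.

2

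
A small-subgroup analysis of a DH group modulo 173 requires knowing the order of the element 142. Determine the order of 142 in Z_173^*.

43

ord(142) | φ(173) = 173 − 1 = 172 = 2^2 · 43.
Divisors of 172: 1, 2, 4, 43, 86, 172.
Compute 142^d (mod 173) for the divisors d until we hit 1:
142^1 ≡ 142 (mod 173)
142^2 ≡ 96 (mod 173)
142^4 ≡ 47 (mod 173)
142^43 ≡ 1 (mod 173) ✓
Therefore the multiplicative order of 142 modulo 173 is 43.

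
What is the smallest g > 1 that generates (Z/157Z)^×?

φ(157) = 157 − 1 = 156 = 2^2 · 3 · 13.
g is a primitive root iff g^(156/q) ≢ 1 (mod 157) for each prime q ∈ {2, 3, 13}.
g = 2: 2^78 ≡ 156; 2^52 ≡ 1 — hits 1, so not a primitive root.
g = 3: 3^78 ≡ 1 — hits 1, so not a primitive root.
g = 4: 4^78 ≡ 1 — hits 1, so not a primitive root.
g = 5: 5^78 ≡ 156; 5^52 ≡ 12; 5^12 ≡ 130 — none is 1, so 5 is a primitive root.
Hence the least primitive root of 157 is 5.

5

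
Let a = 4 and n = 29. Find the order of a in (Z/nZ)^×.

14

The order of 4 must divide φ(29) = 29 − 1 = 28 = 2^2 · 7.
Divisors of 28: 1, 2, 4, 7, 14, 28.
Evaluate successive powers at the divisors of 28:
4^1 ≡ 4 (mod 29)
4^2 ≡ 16 (mod 29)
4^4 ≡ 24 (mod 29)
4^7 ≡ 28 (mod 29)
4^14 ≡ 1 (mod 29) ✓
So ord_29(4) = 14.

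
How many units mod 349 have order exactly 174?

56

φ(349) = 349 − 1 = 348 = 2^2 · 3 · 29.
In a cyclic group of order 348, there are φ(d) elements of order d for each divisor d of 348, and zero for non-divisors.
174 = 2 · 3 · 29 divides 348, and φ(174) = 56.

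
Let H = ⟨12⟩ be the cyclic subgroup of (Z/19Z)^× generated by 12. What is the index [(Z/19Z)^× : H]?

3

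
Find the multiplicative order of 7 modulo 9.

The order of 7 must divide φ(9) = φ(3^2) = 3·(3−1) = 6 = 2 · 3.
Divisors of 6: 1, 2, 3, 6.
Test each divisor d:
7^1 ≡ 7
7^2 ≡ 4
7^3 ≡ 1
Therefore the multiplicative order of 7 modulo 9 is 3.

3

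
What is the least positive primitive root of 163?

2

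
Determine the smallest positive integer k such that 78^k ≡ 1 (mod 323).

The order of 78 must divide φ(323) = φ(17·19) = (17−1)·(19−1) = 16·18 = 288 = 2^5 · 3^2.
Divisors of 288: 1, 2, 3, 4, 6, 8, 9, 12, 16, 18, 24, 32, 36, 48, 72, 96, 144, 288.
Test each divisor d:
78^1 ≡ 78
78^2 ≡ 270
78^3 ≡ 65
78^4 ≡ 225
78^6 ≡ 26
78^8 ≡ 237
78^9 ≡ 75
78^12 ≡ 30
78^16 ≡ 290
78^18 ≡ 134
78^24 ≡ 254
78^32 ≡ 120
78^36 ≡ 191
78^48 ≡ 239
78^72 ≡ 305
78^96 ≡ 273
78^144 ≡ 1
The smallest such exponent is 144, so the order of 78 is 144.

144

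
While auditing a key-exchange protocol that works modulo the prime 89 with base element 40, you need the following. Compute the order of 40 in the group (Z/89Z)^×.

44

By Lagrange's theorem, ord_89(40) divides φ(89) = 89 − 1 = 88 = 2^3 · 11.
Divisors of 88: 1, 2, 4, 8, 11, 22, 44, 88.
Compute 40^d (mod 89) for the divisors d until we hit 1:
40^1 ≡ 40 (mod 89)
40^2 ≡ 87 (mod 89)
40^4 ≡ 4 (mod 89)
40^8 ≡ 16 (mod 89)
40^11 ≡ 55 (mod 89)
40^22 ≡ 88 (mod 89)
40^44 ≡ 1 (mod 89) ✓
Hence ord(40) = 44.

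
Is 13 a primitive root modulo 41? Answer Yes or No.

φ(41) = 41 − 1 = 40 = 2^3 · 5.
Test 13^(40/q) mod 41 for each prime factor q of 40:
13^20 ≡ 40 (mod 41)  [q = 2: ≢ 1 ✓]
13^8 ≡ 10 (mod 41)  [q = 5: ≢ 1 ✓]
All checks pass, so 13 has order 40 and is a primitive root modulo 41.

Yes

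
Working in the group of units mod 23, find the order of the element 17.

22

Since 17 ∈ (Z/23Z)^×, its order divides φ(23) = 23 − 1 = 22 = 2 · 11.
Divisors of 22: 1, 2, 11, 22.
Test each divisor d:
17^1 ≡ 17 (mod 23)
17^2 ≡ 13 (mod 23)
17^11 ≡ 22 (mod 23)
17^22 ≡ 1 (mod 23) ✓
Hence ord(17) = 22.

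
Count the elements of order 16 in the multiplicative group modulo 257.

φ(257) = 257 − 1 = 256 = 2^8.
In a cyclic group of order 256, there are φ(d) elements of order d for each divisor d of 256, and zero for non-divisors.
16 = 2^4 divides 256, and φ(16) = 8.

8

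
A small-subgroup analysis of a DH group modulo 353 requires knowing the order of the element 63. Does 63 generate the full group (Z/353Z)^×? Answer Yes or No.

Yes

φ(353) = 353 − 1 = 352 = 2^5 · 11.
Test 63^(352/q) mod 353 for each prime factor q of 352:
63^176 ≡ 352 (mod 353)  [q = 2: ≢ 1 ✓]
63^32 ≡ 185 (mod 353)  [q = 11: ≢ 1 ✓]
Every test exponent gives a nontrivial residue, hence 63 generates the full group.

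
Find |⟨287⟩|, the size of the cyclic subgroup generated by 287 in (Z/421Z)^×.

Since 287 ∈ (Z/421Z)^×, its order divides φ(421) = 421 − 1 = 420 = 2^2 · 3 · 5 · 7.
Divisors of 420: 1, 2, 3, 4, 5, 6, 7, 10, 12, 14, 15, 20, 21, 28, 30, 35, 42, 60, 70, 84, 105, 140, 210, 420.
Test each divisor d:
287^1 ≡ 287 (mod 421)
287^2 ≡ 274 (mod 421)
287^3 ≡ 332 (mod 421)
287^4 ≡ 138 (mod 421)
287^5 ≡ 32 (mod 421)
287^6 ≡ 343 (mod 421)
287^7 ≡ 348 (mod 421)
287^10 ≡ 182 (mod 421)
287^12 ≡ 190 (mod 421)
287^14 ≡ 277 (mod 421)
287^15 ≡ 351 (mod 421)
287^20 ≡ 286 (mod 421)
287^21 ≡ 408 (mod 421)
287^28 ≡ 107 (mod 421)
287^30 ≡ 269 (mod 421)
287^35 ≡ 188 (mod 421)
287^42 ≡ 169 (mod 421)
287^60 ≡ 370 (mod 421)
287^70 ≡ 401 (mod 421)
287^84 ≡ 354 (mod 421)
287^105 ≡ 29 (mod 421)
287^140 ≡ 400 (mod 421)
287^210 ≡ 420 (mod 421)
287^420 ≡ 1 (mod 421) ✓
The smallest such exponent is 420, so the order of 287 is 420.

420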